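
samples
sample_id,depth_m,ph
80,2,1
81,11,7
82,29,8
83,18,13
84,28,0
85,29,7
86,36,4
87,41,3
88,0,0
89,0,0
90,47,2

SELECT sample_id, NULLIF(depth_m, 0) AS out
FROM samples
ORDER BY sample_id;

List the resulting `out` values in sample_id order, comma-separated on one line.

sample_id=80: depth_m=2 vs 0: differ → 2
sample_id=81: depth_m=11 vs 0: differ → 11
sample_id=82: depth_m=29 vs 0: differ → 29
sample_id=83: depth_m=18 vs 0: differ → 18
sample_id=84: depth_m=28 vs 0: differ → 28
sample_id=85: depth_m=29 vs 0: differ → 29
sample_id=86: depth_m=36 vs 0: differ → 36
sample_id=87: depth_m=41 vs 0: differ → 41
sample_id=88: depth_m=0 vs 0: equal → NULL
sample_id=89: depth_m=0 vs 0: equal → NULL
sample_id=90: depth_m=47 vs 0: differ → 47

2, 11, 29, 18, 28, 29, 36, 41, NULL, NULL, 47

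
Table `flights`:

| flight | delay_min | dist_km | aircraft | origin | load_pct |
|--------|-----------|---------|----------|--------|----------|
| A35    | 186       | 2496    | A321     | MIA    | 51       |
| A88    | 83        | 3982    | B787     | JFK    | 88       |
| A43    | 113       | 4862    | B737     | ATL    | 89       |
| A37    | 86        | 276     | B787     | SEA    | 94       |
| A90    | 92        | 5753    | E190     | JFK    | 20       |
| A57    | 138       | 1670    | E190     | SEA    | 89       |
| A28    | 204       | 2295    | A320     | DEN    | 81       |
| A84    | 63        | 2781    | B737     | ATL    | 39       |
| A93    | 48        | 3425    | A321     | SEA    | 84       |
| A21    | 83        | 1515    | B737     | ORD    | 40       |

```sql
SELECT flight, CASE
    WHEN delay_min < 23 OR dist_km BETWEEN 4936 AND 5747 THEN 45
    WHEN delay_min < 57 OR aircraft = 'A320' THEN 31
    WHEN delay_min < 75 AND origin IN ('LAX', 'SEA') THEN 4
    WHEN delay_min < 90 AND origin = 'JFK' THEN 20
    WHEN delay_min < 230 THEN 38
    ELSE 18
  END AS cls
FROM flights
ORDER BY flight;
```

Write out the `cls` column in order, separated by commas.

38, 31, 38, 38, 38, 38, 38, 20, 38, 31

flight=A21: delay_min < 230 → 38
flight=A28: delay_min < 57 OR aircraft = 'A320' → 31
flight=A35: delay_min < 230 → 38
flight=A37: delay_min < 230 → 38
flight=A43: delay_min < 230 → 38
flight=A57: delay_min < 230 → 38
flight=A84: delay_min < 230 → 38
flight=A88: delay_min < 90 AND origin = 'JFK' → 20
flight=A90: delay_min < 230 → 38
flight=A93: delay_min < 57 OR aircraft = 'A320' → 31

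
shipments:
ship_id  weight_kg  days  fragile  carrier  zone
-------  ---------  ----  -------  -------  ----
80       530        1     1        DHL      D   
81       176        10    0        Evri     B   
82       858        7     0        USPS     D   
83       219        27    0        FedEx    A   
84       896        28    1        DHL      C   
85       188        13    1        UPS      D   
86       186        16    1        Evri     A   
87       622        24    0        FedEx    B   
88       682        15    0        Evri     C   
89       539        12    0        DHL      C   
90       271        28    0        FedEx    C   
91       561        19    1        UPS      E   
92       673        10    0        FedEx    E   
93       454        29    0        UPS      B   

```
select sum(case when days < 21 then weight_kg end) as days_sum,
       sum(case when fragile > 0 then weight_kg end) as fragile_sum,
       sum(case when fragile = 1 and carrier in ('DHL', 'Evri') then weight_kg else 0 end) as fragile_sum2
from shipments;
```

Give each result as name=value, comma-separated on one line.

days_sum=4393, fragile_sum=2361, fragile_sum2=1612

[days_sum: days < 21]
ship_id=80: ✓ → 530
ship_id=81: ✓ → 176
ship_id=82: ✓ → 858
ship_id=83: ✗
ship_id=84: ✗
ship_id=85: ✓ → 188
ship_id=86: ✓ → 186
ship_id=87: ✗
ship_id=88: ✓ → 682
ship_id=89: ✓ → 539
ship_id=90: ✗
ship_id=91: ✓ → 561
ship_id=92: ✓ → 673
ship_id=93: ✗
days_sum = 530 + 176 + 858 + 188 + 186 + 682 + 539 + 561 + 673 = 4393
—
[fragile_sum: fragile > 0]
ship_id=80: ✓ → 530
ship_id=81: ✗
ship_id=82: ✗
ship_id=83: ✗
ship_id=84: ✓ → 896
ship_id=85: ✓ → 188
ship_id=86: ✓ → 186
ship_id=87: ✗
ship_id=88: ✗
ship_id=89: ✗
ship_id=90: ✗
ship_id=91: ✓ → 561
ship_id=92: ✗
ship_id=93: ✗
fragile_sum = 530 + 896 + 188 + 186 + 561 = 2361
—
[fragile_sum2: fragile = 1 and carrier in ('DHL', 'Evri')]
ship_id=80: ✓ → 530
ship_id=81: ✗
ship_id=82: ✗
ship_id=83: ✗
ship_id=84: ✓ → 896
ship_id=85: ✗
ship_id=86: ✓ → 186
ship_id=87: ✗
ship_id=88: ✗
ship_id=89: ✗
ship_id=90: ✗
ship_id=91: ✗
ship_id=92: ✗
ship_id=93: ✗
fragile_sum2 = 530 + 896 + 186 = 1612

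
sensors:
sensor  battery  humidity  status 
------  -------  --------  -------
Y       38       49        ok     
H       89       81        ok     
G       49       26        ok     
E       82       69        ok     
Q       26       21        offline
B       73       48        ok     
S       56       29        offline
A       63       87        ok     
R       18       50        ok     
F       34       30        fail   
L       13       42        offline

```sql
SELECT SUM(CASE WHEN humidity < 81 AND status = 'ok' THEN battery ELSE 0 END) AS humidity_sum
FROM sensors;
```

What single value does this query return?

260

sensor=Y: ✓ → 38
sensor=H: ✗
sensor=G: ✓ → 49
sensor=E: ✓ → 82
sensor=Q: ✗
sensor=B: ✓ → 73
sensor=S: ✗
sensor=A: ✗
sensor=R: ✓ → 18
sensor=F: ✗
sensor=L: ✗
humidity_sum = 38 + 49 + 82 + 73 + 18 = 260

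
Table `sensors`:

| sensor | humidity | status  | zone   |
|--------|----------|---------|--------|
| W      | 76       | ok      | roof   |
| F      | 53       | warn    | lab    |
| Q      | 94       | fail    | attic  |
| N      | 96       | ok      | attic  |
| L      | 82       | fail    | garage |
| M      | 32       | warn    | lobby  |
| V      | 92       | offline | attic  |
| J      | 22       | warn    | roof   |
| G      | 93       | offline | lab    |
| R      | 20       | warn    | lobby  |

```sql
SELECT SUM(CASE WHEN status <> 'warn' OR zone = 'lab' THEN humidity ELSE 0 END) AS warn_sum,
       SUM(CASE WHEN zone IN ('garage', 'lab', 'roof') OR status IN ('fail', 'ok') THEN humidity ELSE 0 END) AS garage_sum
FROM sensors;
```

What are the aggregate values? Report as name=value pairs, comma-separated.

warn_sum=586, garage_sum=516

[warn_sum: status <> 'warn' OR zone = 'lab']
sensor=W: ✓ → 76
sensor=F: ✓ → 53
sensor=Q: ✓ → 94
sensor=N: ✓ → 96
sensor=L: ✓ → 82
sensor=M: ✗
sensor=V: ✓ → 92
sensor=J: ✗
sensor=G: ✓ → 93
sensor=R: ✗
warn_sum = 76 + 53 + 94 + 96 + 82 + 92 + 93 = 586
—
[garage_sum: zone IN ('garage', 'lab', 'roof') OR status IN ('fail', 'ok')]
sensor=W: ✓ → 76
sensor=F: ✓ → 53
sensor=Q: ✓ → 94
sensor=N: ✓ → 96
sensor=L: ✓ → 82
sensor=M: ✗
sensor=V: ✗
sensor=J: ✓ → 22
sensor=G: ✓ → 93
sensor=R: ✗
garage_sum = 76 + 53 + 94 + 96 + 82 + 22 + 93 = 516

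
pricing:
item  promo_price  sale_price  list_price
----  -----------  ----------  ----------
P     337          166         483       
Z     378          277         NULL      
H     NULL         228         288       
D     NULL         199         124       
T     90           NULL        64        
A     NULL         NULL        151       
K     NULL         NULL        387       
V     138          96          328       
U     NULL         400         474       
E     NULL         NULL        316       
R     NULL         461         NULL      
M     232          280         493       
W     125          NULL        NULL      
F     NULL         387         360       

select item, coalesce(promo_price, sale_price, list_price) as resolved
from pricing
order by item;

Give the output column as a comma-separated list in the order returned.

item=A: promo_price=NULL, sale_price=NULL, list_price=151 → 151
item=D: promo_price=NULL, sale_price=199 → 199
item=E: promo_price=NULL, sale_price=NULL, list_price=316 → 316
item=F: promo_price=NULL, sale_price=387 → 387
item=H: promo_price=NULL, sale_price=228 → 228
item=K: promo_price=NULL, sale_price=NULL, list_price=387 → 387
item=M: promo_price=232 → 232
item=P: promo_price=337 → 337
item=R: promo_price=NULL, sale_price=461 → 461
item=T: promo_price=90 → 90
item=U: promo_price=NULL, sale_price=400 → 400
item=V: promo_price=138 → 138
item=W: promo_price=125 → 125
item=Z: promo_price=378 → 378

151, 199, 316, 387, 228, 387, 232, 337, 461, 90, 400, 138, 125, 378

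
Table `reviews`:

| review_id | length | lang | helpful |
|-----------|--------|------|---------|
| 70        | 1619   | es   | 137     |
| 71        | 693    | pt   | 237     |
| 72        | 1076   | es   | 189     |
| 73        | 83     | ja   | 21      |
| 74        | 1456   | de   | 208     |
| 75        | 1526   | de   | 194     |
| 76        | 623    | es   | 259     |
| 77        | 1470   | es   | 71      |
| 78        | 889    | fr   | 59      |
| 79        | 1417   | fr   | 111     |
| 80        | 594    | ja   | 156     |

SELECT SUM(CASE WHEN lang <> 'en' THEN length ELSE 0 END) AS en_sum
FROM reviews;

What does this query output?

review_id=70: ✓ → 1619
review_id=71: ✓ → 693
review_id=72: ✓ → 1076
review_id=73: ✓ → 83
review_id=74: ✓ → 1456
review_id=75: ✓ → 1526
review_id=76: ✓ → 623
review_id=77: ✓ → 1470
review_id=78: ✓ → 889
review_id=79: ✓ → 1417
review_id=80: ✓ → 594
en_sum = 1619 + 693 + 1076 + 83 + 1456 + 1526 + 623 + 1470 + 889 + 1417 + 594 = 11446

11446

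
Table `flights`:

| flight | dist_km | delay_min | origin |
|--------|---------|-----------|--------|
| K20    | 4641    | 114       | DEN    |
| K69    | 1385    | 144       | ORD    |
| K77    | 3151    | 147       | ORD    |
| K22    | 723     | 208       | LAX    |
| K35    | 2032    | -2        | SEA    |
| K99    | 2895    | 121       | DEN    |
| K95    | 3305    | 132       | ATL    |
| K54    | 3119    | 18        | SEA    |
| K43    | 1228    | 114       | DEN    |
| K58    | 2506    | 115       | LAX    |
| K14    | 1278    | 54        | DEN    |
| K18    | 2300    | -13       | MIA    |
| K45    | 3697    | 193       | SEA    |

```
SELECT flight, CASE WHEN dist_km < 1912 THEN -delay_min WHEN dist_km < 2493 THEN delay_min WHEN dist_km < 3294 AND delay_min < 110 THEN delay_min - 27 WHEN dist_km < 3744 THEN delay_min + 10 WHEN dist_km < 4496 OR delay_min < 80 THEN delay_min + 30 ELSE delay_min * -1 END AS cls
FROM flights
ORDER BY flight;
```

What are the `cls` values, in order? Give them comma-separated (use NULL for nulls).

-54, -13, -114, -208, -2, -114, 203, -9, 125, -144, 157, 142, 131

flight=K14: dist_km < 1912 → -54
flight=K18: dist_km < 2493 → -13
flight=K20: ELSE → -114
flight=K22: dist_km < 1912 → -208
flight=K35: dist_km < 2493 → -2
flight=K43: dist_km < 1912 → -114
flight=K45: dist_km < 3744 → 203
flight=K54: dist_km < 3294 AND delay_min < 110 → -9
flight=K58: dist_km < 3744 → 125
flight=K69: dist_km < 1912 → -144
flight=K77: dist_km < 3744 → 157
flight=K95: dist_km < 3744 → 142
flight=K99: dist_km < 3744 → 131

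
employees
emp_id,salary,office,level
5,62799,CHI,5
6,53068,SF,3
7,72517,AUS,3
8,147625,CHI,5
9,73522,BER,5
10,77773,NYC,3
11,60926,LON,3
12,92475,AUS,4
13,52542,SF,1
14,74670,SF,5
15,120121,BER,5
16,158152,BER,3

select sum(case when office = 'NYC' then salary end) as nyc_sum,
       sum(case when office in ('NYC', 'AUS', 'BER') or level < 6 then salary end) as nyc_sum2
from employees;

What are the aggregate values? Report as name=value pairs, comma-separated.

nyc_sum=77773, nyc_sum2=1046190

[nyc_sum: office = 'NYC']
emp_id=5: ✗
emp_id=6: ✗
emp_id=7: ✗
emp_id=8: ✗
emp_id=9: ✗
emp_id=10: ✓ → 77773
emp_id=11: ✗
emp_id=12: ✗
emp_id=13: ✗
emp_id=14: ✗
emp_id=15: ✗
emp_id=16: ✗
nyc_sum = 77773
—
[nyc_sum2: office in ('NYC', 'AUS', 'BER') or level < 6]
emp_id=5: ✓ → 62799
emp_id=6: ✓ → 53068
emp_id=7: ✓ → 72517
emp_id=8: ✓ → 147625
emp_id=9: ✓ → 73522
emp_id=10: ✓ → 77773
emp_id=11: ✓ → 60926
emp_id=12: ✓ → 92475
emp_id=13: ✓ → 52542
emp_id=14: ✓ → 74670
emp_id=15: ✓ → 120121
emp_id=16: ✓ → 158152
nyc_sum2 = 62799 + 53068 + 72517 + 147625 + 73522 + 77773 + 60926 + 92475 + 52542 + 74670 + 120121 + 158152 = 1046190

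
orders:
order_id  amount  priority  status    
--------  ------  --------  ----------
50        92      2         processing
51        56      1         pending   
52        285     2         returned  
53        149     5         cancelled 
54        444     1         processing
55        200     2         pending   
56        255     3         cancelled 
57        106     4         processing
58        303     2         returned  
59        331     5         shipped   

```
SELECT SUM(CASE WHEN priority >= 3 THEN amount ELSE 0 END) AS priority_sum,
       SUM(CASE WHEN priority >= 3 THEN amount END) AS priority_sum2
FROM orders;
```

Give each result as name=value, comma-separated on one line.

[priority_sum: priority >= 3]
order_id=50: ✗
order_id=51: ✗
order_id=52: ✗
order_id=53: ✓ → 149
order_id=54: ✗
order_id=55: ✗
order_id=56: ✓ → 255
order_id=57: ✓ → 106
order_id=58: ✗
order_id=59: ✓ → 331
priority_sum = 149 + 255 + 106 + 331 = 841
—
[priority_sum2: priority >= 3]
order_id=50: ✗
order_id=51: ✗
order_id=52: ✗
order_id=53: ✓ → 149
order_id=54: ✗
order_id=55: ✗
order_id=56: ✓ → 255
order_id=57: ✓ → 106
order_id=58: ✗
order_id=59: ✓ → 331
priority_sum2 = 149 + 255 + 106 + 331 = 841

priority_sum=841, priority_sum2=841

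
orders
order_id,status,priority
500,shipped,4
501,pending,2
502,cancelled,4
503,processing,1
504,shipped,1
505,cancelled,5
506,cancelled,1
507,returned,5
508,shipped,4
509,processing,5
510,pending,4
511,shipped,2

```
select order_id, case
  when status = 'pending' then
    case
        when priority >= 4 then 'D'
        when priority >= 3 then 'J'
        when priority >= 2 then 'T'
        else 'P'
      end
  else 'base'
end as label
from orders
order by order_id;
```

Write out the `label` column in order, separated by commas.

base, T, base, base, base, base, base, base, base, base, D, base

order_id=500: status='shipped' → outer ELSE → base
order_id=501: status='pending' → inner[priority >= 2] → T
order_id=502: status='cancelled' → outer ELSE → base
order_id=503: status='processing' → outer ELSE → base
order_id=504: status='shipped' → outer ELSE → base
order_id=505: status='cancelled' → outer ELSE → base
order_id=506: status='cancelled' → outer ELSE → base
order_id=507: status='returned' → outer ELSE → base
order_id=508: status='shipped' → outer ELSE → base
order_id=509: status='processing' → outer ELSE → base
order_id=510: status='pending' → inner[priority >= 4] → D
order_id=511: status='shipped' → outer ELSE → base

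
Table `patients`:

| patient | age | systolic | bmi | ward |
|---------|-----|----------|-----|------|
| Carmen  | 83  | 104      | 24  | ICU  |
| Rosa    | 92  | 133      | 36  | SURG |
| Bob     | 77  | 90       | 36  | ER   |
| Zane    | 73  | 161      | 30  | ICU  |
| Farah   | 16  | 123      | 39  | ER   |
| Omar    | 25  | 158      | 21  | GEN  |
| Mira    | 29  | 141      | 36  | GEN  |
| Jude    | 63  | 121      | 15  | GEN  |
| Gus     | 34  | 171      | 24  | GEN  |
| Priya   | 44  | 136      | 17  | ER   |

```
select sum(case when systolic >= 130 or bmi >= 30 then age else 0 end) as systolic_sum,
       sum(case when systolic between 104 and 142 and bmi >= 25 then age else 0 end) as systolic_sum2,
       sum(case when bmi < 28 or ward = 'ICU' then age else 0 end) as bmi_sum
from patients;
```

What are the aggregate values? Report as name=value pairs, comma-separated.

systolic_sum=390, systolic_sum2=137, bmi_sum=322

[systolic_sum: systolic >= 130 or bmi >= 30]
patient=Carmen: ✗
patient=Rosa: ✓ → 92
patient=Bob: ✓ → 77
patient=Zane: ✓ → 73
patient=Farah: ✓ → 16
patient=Omar: ✓ → 25
patient=Mira: ✓ → 29
patient=Jude: ✗
patient=Gus: ✓ → 34
patient=Priya: ✓ → 44
systolic_sum = 92 + 77 + 73 + 16 + 25 + 29 + 34 + 44 = 390
—
[systolic_sum2: systolic between 104 and 142 and bmi >= 25]
patient=Carmen: ✗
patient=Rosa: ✓ → 92
patient=Bob: ✗
patient=Zane: ✗
patient=Farah: ✓ → 16
patient=Omar: ✗
patient=Mira: ✓ → 29
patient=Jude: ✗
patient=Gus: ✗
patient=Priya: ✗
systolic_sum2 = 92 + 16 + 29 = 137
—
[bmi_sum: bmi < 28 or ward = 'ICU']
patient=Carmen: ✓ → 83
patient=Rosa: ✗
patient=Bob: ✗
patient=Zane: ✓ → 73
patient=Farah: ✗
patient=Omar: ✓ → 25
patient=Mira: ✗
patient=Jude: ✓ → 63
patient=Gus: ✓ → 34
patient=Priya: ✓ → 44
bmi_sum = 83 + 73 + 25 + 63 + 34 + 44 = 322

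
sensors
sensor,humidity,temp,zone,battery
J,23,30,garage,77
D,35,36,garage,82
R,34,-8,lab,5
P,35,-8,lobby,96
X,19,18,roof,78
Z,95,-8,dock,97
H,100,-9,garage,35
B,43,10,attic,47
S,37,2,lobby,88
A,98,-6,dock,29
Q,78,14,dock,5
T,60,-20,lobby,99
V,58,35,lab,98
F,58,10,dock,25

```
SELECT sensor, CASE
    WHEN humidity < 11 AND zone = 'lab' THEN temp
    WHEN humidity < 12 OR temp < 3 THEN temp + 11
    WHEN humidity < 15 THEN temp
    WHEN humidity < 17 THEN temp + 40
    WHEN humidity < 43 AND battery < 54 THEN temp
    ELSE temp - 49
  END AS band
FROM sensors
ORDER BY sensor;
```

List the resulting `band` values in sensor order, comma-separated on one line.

sensor=A: humidity < 12 OR temp < 3 → 5
sensor=B: ELSE → -39
sensor=D: ELSE → -13
sensor=F: ELSE → -39
sensor=H: humidity < 12 OR temp < 3 → 2
sensor=J: ELSE → -19
sensor=P: humidity < 12 OR temp < 3 → 3
sensor=Q: ELSE → -35
sensor=R: humidity < 12 OR temp < 3 → 3
sensor=S: humidity < 12 OR temp < 3 → 13
sensor=T: humidity < 12 OR temp < 3 → -9
sensor=V: ELSE → -14
sensor=X: ELSE → -31
sensor=Z: humidity < 12 OR temp < 3 → 3

5, -39, -13, -39, 2, -19, 3, -35, 3, 13, -9, -14, -31, 3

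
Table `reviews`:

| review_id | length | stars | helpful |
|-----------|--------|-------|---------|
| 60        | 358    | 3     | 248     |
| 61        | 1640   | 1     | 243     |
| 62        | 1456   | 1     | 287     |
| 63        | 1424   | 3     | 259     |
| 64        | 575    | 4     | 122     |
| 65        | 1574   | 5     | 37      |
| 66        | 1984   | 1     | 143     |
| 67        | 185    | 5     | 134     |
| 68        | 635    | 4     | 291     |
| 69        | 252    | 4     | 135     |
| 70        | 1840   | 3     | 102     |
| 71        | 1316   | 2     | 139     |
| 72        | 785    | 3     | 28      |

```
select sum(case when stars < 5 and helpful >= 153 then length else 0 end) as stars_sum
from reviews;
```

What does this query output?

5513

review_id=60: ✓ → 358
review_id=61: ✓ → 1640
review_id=62: ✓ → 1456
review_id=63: ✓ → 1424
review_id=64: ✗
review_id=65: ✗
review_id=66: ✗
review_id=67: ✗
review_id=68: ✓ → 635
review_id=69: ✗
review_id=70: ✗
review_id=71: ✗
review_id=72: ✗
stars_sum = 358 + 1640 + 1456 + 1424 + 635 = 5513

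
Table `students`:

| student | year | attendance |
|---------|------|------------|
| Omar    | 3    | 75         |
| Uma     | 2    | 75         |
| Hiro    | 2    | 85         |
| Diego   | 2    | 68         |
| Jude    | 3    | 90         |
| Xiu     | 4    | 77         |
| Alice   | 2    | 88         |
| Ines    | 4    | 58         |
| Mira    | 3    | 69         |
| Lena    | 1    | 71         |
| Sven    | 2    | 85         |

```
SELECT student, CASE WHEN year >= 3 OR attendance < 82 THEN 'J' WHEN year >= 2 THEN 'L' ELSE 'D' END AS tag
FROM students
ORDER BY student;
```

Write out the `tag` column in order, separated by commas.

student=Alice: year >= 2 → L
student=Diego: year >= 3 OR attendance < 82 → J
student=Hiro: year >= 2 → L
student=Ines: year >= 3 OR attendance < 82 → J
student=Jude: year >= 3 OR attendance < 82 → J
student=Lena: year >= 3 OR attendance < 82 → J
student=Mira: year >= 3 OR attendance < 82 → J
student=Omar: year >= 3 OR attendance < 82 → J
student=Sven: year >= 2 → L
student=Uma: year >= 3 OR attendance < 82 → J
student=Xiu: year >= 3 OR attendance < 82 → J

L, J, L, J, J, J, J, J, L, J, J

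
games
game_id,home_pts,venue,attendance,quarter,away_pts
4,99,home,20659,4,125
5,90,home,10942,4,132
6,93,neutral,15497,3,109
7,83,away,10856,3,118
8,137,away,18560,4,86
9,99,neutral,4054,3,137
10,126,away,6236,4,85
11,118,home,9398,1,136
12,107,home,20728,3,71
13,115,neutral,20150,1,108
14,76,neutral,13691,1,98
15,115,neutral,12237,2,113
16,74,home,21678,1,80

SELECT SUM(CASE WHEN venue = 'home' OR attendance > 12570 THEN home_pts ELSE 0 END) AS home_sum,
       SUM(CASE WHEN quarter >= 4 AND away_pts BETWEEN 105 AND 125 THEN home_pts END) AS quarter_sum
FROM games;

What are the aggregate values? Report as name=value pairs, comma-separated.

[home_sum: venue = 'home' OR attendance > 12570]
game_id=4: ✓ → 99
game_id=5: ✓ → 90
game_id=6: ✓ → 93
game_id=7: ✗
game_id=8: ✓ → 137
game_id=9: ✗
game_id=10: ✗
game_id=11: ✓ → 118
game_id=12: ✓ → 107
game_id=13: ✓ → 115
game_id=14: ✓ → 76
game_id=15: ✗
game_id=16: ✓ → 74
home_sum = 99 + 90 + 93 + 137 + 118 + 107 + 115 + 76 + 74 = 909
—
[quarter_sum: quarter >= 4 AND away_pts BETWEEN 105 AND 125]
game_id=4: ✓ → 99
game_id=5: ✗
game_id=6: ✗
game_id=7: ✗
game_id=8: ✗
game_id=9: ✗
game_id=10: ✗
game_id=11: ✗
game_id=12: ✗
game_id=13: ✗
game_id=14: ✗
game_id=15: ✗
game_id=16: ✗
quarter_sum = 99

home_sum=909, quarter_sum=99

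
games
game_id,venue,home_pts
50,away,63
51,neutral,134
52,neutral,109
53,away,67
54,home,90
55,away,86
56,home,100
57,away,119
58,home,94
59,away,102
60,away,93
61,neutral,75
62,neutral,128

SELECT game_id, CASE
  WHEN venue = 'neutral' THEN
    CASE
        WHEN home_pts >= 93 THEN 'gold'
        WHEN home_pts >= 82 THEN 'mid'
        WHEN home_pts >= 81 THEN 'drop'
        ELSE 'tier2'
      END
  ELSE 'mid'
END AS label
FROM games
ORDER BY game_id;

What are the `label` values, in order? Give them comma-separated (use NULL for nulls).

game_id=50: venue='away' → outer ELSE → mid
game_id=51: venue='neutral' → inner[home_pts >= 93] → gold
game_id=52: venue='neutral' → inner[home_pts >= 93] → gold
game_id=53: venue='away' → outer ELSE → mid
game_id=54: venue='home' → outer ELSE → mid
game_id=55: venue='away' → outer ELSE → mid
game_id=56: venue='home' → outer ELSE → mid
game_id=57: venue='away' → outer ELSE → mid
game_id=58: venue='home' → outer ELSE → mid
game_id=59: venue='away' → outer ELSE → mid
game_id=60: venue='away' → outer ELSE → mid
game_id=61: venue='neutral' → inner[ELSE] → tier2
game_id=62: venue='neutral' → inner[home_pts >= 93] → gold

mid, gold, gold, mid, mid, mid, mid, mid, mid, mid, mid, tier2, gold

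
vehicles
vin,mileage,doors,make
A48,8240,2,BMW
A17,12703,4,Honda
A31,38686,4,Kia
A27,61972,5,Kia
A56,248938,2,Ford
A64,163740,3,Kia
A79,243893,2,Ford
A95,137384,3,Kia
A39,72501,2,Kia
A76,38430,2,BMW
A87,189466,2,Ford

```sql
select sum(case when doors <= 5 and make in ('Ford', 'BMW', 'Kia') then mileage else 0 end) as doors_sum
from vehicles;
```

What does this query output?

vin=A48: ✓ → 8240
vin=A17: ✗
vin=A31: ✓ → 38686
vin=A27: ✓ → 61972
vin=A56: ✓ → 248938
vin=A64: ✓ → 163740
vin=A79: ✓ → 243893
vin=A95: ✓ → 137384
vin=A39: ✓ → 72501
vin=A76: ✓ → 38430
vin=A87: ✓ → 189466
doors_sum = 8240 + 38686 + 61972 + 248938 + 163740 + 243893 + 137384 + 72501 + 38430 + 189466 = 1203250

1203250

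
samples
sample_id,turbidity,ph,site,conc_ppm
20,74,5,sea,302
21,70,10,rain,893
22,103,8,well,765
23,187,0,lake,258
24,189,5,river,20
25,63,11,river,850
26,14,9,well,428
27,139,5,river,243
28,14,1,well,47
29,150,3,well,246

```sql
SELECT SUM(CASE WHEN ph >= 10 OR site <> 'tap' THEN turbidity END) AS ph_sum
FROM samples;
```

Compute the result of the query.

sample_id=20: ✓ → 74
sample_id=21: ✓ → 70
sample_id=22: ✓ → 103
sample_id=23: ✓ → 187
sample_id=24: ✓ → 189
sample_id=25: ✓ → 63
sample_id=26: ✓ → 14
sample_id=27: ✓ → 139
sample_id=28: ✓ → 14
sample_id=29: ✓ → 150
ph_sum = 74 + 70 + 103 + 187 + 189 + 63 + 14 + 139 + 14 + 150 = 1003

1003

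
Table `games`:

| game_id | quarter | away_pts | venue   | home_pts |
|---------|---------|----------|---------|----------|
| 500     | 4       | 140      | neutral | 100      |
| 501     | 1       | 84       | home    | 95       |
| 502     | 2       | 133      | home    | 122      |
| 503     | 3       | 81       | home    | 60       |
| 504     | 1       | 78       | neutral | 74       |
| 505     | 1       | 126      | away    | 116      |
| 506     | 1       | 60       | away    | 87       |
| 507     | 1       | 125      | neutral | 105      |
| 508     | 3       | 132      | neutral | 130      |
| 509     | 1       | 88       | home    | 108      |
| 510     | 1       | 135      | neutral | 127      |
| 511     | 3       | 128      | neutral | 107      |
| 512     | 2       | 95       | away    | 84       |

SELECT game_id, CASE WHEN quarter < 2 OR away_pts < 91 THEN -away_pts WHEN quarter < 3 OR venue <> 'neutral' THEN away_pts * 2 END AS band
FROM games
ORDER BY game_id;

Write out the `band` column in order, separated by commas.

game_id=500: (no match → NULL) → NULL
game_id=501: quarter < 2 OR away_pts < 91 → -84
game_id=502: quarter < 3 OR venue <> 'neutral' → 266
game_id=503: quarter < 2 OR away_pts < 91 → -81
game_id=504: quarter < 2 OR away_pts < 91 → -78
game_id=505: quarter < 2 OR away_pts < 91 → -126
game_id=506: quarter < 2 OR away_pts < 91 → -60
game_id=507: quarter < 2 OR away_pts < 91 → -125
game_id=508: (no match → NULL) → NULL
game_id=509: quarter < 2 OR away_pts < 91 → -88
game_id=510: quarter < 2 OR away_pts < 91 → -135
game_id=511: (no match → NULL) → NULL
game_id=512: quarter < 3 OR venue <> 'neutral' → 190

NULL, -84, 266, -81, -78, -126, -60, -125, NULL, -88, -135, NULL, 190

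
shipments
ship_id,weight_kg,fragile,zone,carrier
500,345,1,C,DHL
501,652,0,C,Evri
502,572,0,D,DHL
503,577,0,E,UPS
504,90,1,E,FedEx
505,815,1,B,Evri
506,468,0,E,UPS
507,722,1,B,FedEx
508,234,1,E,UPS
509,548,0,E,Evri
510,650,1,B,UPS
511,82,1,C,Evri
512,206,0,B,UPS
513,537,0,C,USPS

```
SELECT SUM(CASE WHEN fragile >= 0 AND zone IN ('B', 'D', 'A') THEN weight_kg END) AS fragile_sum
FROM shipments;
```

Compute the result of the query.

2965

ship_id=500: ✗
ship_id=501: ✗
ship_id=502: ✓ → 572
ship_id=503: ✗
ship_id=504: ✗
ship_id=505: ✓ → 815
ship_id=506: ✗
ship_id=507: ✓ → 722
ship_id=508: ✗
ship_id=509: ✗
ship_id=510: ✓ → 650
ship_id=511: ✗
ship_id=512: ✓ → 206
ship_id=513: ✗
fragile_sum = 572 + 815 + 722 + 650 + 206 = 2965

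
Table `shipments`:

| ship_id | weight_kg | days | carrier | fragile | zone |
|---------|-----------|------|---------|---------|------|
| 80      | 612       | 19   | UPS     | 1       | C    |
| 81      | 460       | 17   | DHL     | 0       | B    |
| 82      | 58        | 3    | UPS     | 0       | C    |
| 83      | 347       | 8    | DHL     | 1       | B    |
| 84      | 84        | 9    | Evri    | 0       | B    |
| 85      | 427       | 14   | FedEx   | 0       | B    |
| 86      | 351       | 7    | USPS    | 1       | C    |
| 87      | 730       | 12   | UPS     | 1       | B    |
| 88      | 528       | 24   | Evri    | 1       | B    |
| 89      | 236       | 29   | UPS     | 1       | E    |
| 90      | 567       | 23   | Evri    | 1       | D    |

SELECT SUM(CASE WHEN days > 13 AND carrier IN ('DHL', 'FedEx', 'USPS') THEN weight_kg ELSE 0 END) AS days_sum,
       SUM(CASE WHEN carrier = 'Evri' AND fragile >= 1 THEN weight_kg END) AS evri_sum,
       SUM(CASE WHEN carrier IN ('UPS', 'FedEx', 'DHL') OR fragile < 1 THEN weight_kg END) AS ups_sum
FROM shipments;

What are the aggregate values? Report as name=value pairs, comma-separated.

days_sum=887, evri_sum=1095, ups_sum=2954

[days_sum: days > 13 AND carrier IN ('DHL', 'FedEx', 'USPS')]
ship_id=80: ✗
ship_id=81: ✓ → 460
ship_id=82: ✗
ship_id=83: ✗
ship_id=84: ✗
ship_id=85: ✓ → 427
ship_id=86: ✗
ship_id=87: ✗
ship_id=88: ✗
ship_id=89: ✗
ship_id=90: ✗
days_sum = 460 + 427 = 887
—
[evri_sum: carrier = 'Evri' AND fragile >= 1]
ship_id=80: ✗
ship_id=81: ✗
ship_id=82: ✗
ship_id=83: ✗
ship_id=84: ✗
ship_id=85: ✗
ship_id=86: ✗
ship_id=87: ✗
ship_id=88: ✓ → 528
ship_id=89: ✗
ship_id=90: ✓ → 567
evri_sum = 528 + 567 = 1095
—
[ups_sum: carrier IN ('UPS', 'FedEx', 'DHL') OR fragile < 1]
ship_id=80: ✓ → 612
ship_id=81: ✓ → 460
ship_id=82: ✓ → 58
ship_id=83: ✓ → 347
ship_id=84: ✓ → 84
ship_id=85: ✓ → 427
ship_id=86: ✗
ship_id=87: ✓ → 730
ship_id=88: ✗
ship_id=89: ✓ → 236
ship_id=90: ✗
ups_sum = 612 + 460 + 58 + 347 + 84 + 427 + 730 + 236 = 2954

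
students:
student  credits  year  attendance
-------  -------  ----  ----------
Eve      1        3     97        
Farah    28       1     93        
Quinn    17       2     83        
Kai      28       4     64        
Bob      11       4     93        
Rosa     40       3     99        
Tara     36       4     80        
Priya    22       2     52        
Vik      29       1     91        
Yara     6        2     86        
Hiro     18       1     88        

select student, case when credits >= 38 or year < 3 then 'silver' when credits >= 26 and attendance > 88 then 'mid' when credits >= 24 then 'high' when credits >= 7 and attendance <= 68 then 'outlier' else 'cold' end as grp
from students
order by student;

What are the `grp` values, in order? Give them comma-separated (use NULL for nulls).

cold, cold, silver, silver, high, silver, silver, silver, high, silver, silver

student=Bob: ELSE → cold
student=Eve: ELSE → cold
student=Farah: credits >= 38 or year < 3 → silver
student=Hiro: credits >= 38 or year < 3 → silver
student=Kai: credits >= 24 → high
student=Priya: credits >= 38 or year < 3 → silver
student=Quinn: credits >= 38 or year < 3 → silver
student=Rosa: credits >= 38 or year < 3 → silver
student=Tara: credits >= 24 → high
student=Vik: credits >= 38 or year < 3 → silver
student=Yara: credits >= 38 or year < 3 → silver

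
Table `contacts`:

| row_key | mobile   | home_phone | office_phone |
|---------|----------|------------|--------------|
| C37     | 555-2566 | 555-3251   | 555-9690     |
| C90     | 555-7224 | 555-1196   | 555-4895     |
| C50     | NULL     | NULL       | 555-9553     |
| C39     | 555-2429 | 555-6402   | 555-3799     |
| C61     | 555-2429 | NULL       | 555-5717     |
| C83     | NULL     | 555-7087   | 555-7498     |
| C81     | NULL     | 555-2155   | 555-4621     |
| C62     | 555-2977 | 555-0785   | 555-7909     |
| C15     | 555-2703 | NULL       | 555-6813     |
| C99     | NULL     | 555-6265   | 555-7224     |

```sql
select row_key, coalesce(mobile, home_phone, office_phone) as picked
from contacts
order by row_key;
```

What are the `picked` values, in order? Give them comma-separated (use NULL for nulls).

555-2703, 555-2566, 555-2429, 555-9553, 555-2429, 555-2977, 555-2155, 555-7087, 555-7224, 555-6265

row_key=C15: mobile=555-2703 → 555-2703
row_key=C37: mobile=555-2566 → 555-2566
row_key=C39: mobile=555-2429 → 555-2429
row_key=C50: mobile=NULL, home_phone=NULL, office_phone=555-9553 → 555-9553
row_key=C61: mobile=555-2429 → 555-2429
row_key=C62: mobile=555-2977 → 555-2977
row_key=C81: mobile=NULL, home_phone=555-2155 → 555-2155
row_key=C83: mobile=NULL, home_phone=555-7087 → 555-7087
row_key=C90: mobile=555-7224 → 555-7224
row_key=C99: mobile=NULL, home_phone=555-6265 → 555-6265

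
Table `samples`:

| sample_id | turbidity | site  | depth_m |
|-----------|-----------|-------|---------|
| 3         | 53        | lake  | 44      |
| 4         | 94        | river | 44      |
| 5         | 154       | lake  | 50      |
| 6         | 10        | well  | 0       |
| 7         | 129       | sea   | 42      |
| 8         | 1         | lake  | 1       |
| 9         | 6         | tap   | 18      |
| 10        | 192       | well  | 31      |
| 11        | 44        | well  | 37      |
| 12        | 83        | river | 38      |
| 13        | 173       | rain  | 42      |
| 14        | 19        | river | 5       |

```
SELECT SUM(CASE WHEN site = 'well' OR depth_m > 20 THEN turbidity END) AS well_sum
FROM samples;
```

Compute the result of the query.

sample_id=3: ✓ → 53
sample_id=4: ✓ → 94
sample_id=5: ✓ → 154
sample_id=6: ✓ → 10
sample_id=7: ✓ → 129
sample_id=8: ✗
sample_id=9: ✗
sample_id=10: ✓ → 192
sample_id=11: ✓ → 44
sample_id=12: ✓ → 83
sample_id=13: ✓ → 173
sample_id=14: ✗
well_sum = 53 + 94 + 154 + 10 + 129 + 192 + 44 + 83 + 173 = 932

932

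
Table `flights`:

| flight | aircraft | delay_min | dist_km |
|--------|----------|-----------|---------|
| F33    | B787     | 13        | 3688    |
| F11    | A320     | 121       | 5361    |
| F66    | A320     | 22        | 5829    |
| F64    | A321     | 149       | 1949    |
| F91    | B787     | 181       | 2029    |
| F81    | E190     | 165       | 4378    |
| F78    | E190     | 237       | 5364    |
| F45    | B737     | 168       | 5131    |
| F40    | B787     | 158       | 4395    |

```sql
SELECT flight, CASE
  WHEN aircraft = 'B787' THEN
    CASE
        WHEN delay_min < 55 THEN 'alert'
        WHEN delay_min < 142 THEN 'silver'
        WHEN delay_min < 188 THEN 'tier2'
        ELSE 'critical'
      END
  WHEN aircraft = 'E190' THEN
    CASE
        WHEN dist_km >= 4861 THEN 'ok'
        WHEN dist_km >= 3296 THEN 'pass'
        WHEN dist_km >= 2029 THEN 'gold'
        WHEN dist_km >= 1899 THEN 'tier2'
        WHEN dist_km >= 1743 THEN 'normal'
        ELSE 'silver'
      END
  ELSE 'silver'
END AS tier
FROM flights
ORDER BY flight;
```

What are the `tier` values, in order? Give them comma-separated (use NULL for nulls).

silver, alert, tier2, silver, silver, silver, ok, pass, tier2

flight=F11: aircraft='A320' → outer ELSE → silver
flight=F33: aircraft='B787' → inner[delay_min < 55] → alert
flight=F40: aircraft='B787' → inner[delay_min < 188] → tier2
flight=F45: aircraft='B737' → outer ELSE → silver
flight=F64: aircraft='A321' → outer ELSE → silver
flight=F66: aircraft='A320' → outer ELSE → silver
flight=F78: aircraft='E190' → inner[dist_km >= 4861] → ok
flight=F81: aircraft='E190' → inner[dist_km >= 3296] → pass
flight=F91: aircraft='B787' → inner[delay_min < 188] → tier2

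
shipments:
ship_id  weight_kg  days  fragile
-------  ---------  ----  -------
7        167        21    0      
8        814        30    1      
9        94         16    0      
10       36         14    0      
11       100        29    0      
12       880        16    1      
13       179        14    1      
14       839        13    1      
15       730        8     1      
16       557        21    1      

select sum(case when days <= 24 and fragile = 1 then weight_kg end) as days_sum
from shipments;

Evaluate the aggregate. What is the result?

3185

ship_id=7: ✗
ship_id=8: ✗
ship_id=9: ✗
ship_id=10: ✗
ship_id=11: ✗
ship_id=12: ✓ → 880
ship_id=13: ✓ → 179
ship_id=14: ✓ → 839
ship_id=15: ✓ → 730
ship_id=16: ✓ → 557
days_sum = 880 + 179 + 839 + 730 + 557 = 3185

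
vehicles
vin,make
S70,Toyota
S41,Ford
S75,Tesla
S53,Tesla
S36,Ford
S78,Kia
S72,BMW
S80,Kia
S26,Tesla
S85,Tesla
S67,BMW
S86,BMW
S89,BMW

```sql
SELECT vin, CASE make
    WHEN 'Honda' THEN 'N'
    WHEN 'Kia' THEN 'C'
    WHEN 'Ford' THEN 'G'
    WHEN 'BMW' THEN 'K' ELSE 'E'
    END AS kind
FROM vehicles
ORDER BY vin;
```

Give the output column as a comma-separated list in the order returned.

vin=S26: ELSE → E
vin=S36: make='Ford' → G
vin=S41: make='Ford' → G
vin=S53: ELSE → E
vin=S67: make='BMW' → K
vin=S70: ELSE → E
vin=S72: make='BMW' → K
vin=S75: ELSE → E
vin=S78: make='Kia' → C
vin=S80: make='Kia' → C
vin=S85: ELSE → E
vin=S86: make='BMW' → K
vin=S89: make='BMW' → K

E, G, G, E, K, E, K, E, C, C, E, K, K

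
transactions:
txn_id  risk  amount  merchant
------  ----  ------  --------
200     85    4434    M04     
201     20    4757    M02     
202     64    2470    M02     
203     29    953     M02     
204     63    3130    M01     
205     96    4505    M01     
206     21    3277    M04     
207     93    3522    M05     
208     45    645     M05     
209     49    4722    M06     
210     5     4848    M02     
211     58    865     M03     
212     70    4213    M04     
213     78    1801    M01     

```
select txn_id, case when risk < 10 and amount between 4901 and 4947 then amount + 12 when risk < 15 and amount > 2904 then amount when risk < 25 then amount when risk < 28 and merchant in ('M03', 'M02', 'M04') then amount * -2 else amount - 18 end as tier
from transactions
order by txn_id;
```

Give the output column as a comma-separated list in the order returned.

txn_id=200: ELSE → 4416
txn_id=201: risk < 25 → 4757
txn_id=202: ELSE → 2452
txn_id=203: ELSE → 935
txn_id=204: ELSE → 3112
txn_id=205: ELSE → 4487
txn_id=206: risk < 25 → 3277
txn_id=207: ELSE → 3504
txn_id=208: ELSE → 627
txn_id=209: ELSE → 4704
txn_id=210: risk < 15 and amount > 2904 → 4848
txn_id=211: ELSE → 847
txn_id=212: ELSE → 4195
txn_id=213: ELSE → 1783

4416, 4757, 2452, 935, 3112, 4487, 3277, 3504, 627, 4704, 4848, 847, 4195, 1783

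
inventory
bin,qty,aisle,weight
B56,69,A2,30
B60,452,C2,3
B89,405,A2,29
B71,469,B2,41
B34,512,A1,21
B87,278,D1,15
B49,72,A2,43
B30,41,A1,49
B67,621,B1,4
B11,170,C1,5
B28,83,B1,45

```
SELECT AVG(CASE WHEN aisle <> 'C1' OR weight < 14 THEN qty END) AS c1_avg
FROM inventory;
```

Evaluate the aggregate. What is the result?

bin=B56: ✓ → 69
bin=B60: ✓ → 452
bin=B89: ✓ → 405
bin=B71: ✓ → 469
bin=B34: ✓ → 512
bin=B87: ✓ → 278
bin=B49: ✓ → 72
bin=B30: ✓ → 41
bin=B67: ✓ → 621
bin=B11: ✓ → 170
bin=B28: ✓ → 83
c1_avg = (69 + 452 + 405 + 469 + 512 + 278 + 72 + 41 + 621 + 170 + 83) / 11 = 288.3636363636

288.3636363636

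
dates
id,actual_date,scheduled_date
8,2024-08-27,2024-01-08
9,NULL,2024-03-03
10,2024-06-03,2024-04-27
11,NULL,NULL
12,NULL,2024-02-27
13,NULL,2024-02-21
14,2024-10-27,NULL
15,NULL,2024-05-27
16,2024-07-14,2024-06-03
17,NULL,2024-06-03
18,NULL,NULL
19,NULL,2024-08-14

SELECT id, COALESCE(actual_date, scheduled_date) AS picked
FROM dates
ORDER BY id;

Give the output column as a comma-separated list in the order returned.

2024-08-27, 2024-03-03, 2024-06-03, NULL, 2024-02-27, 2024-02-21, 2024-10-27, 2024-05-27, 2024-07-14, 2024-06-03, NULL, 2024-08-14

id=8: actual_date=2024-08-27 → 2024-08-27
id=9: actual_date=NULL, scheduled_date=2024-03-03 → 2024-03-03
id=10: actual_date=2024-06-03 → 2024-06-03
id=11: actual_date=NULL, scheduled_date=NULL (all NULL) → NULL
id=12: actual_date=NULL, scheduled_date=2024-02-27 → 2024-02-27
id=13: actual_date=NULL, scheduled_date=2024-02-21 → 2024-02-21
id=14: actual_date=2024-10-27 → 2024-10-27
id=15: actual_date=NULL, scheduled_date=2024-05-27 → 2024-05-27
id=16: actual_date=2024-07-14 → 2024-07-14
id=17: actual_date=NULL, scheduled_date=2024-06-03 → 2024-06-03
id=18: actual_date=NULL, scheduled_date=NULL (all NULL) → NULL
id=19: actual_date=NULL, scheduled_date=2024-08-14 → 2024-08-14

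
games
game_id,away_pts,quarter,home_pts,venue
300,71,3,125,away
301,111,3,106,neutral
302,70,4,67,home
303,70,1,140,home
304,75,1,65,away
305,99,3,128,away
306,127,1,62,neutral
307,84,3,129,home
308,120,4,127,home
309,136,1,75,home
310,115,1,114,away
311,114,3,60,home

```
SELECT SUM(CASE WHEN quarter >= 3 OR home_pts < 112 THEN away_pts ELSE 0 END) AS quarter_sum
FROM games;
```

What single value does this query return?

game_id=300: ✓ → 71
game_id=301: ✓ → 111
game_id=302: ✓ → 70
game_id=303: ✗
game_id=304: ✓ → 75
game_id=305: ✓ → 99
game_id=306: ✓ → 127
game_id=307: ✓ → 84
game_id=308: ✓ → 120
game_id=309: ✓ → 136
game_id=310: ✗
game_id=311: ✓ → 114
quarter_sum = 71 + 111 + 70 + 75 + 99 + 127 + 84 + 120 + 136 + 114 = 1007

1007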